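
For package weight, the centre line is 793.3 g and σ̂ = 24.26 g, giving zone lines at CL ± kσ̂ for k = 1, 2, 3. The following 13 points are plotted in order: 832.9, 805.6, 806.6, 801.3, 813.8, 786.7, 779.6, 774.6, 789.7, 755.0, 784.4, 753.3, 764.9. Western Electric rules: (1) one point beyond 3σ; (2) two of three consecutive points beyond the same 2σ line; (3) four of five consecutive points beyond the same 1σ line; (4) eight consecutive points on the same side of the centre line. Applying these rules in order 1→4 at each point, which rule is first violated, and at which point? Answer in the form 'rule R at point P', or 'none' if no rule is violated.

Zone of each point (C = within 1σ̂, B = 1σ̂–2σ̂, A = 2σ̂–3σ̂, * = beyond 3σ̂; sign = side of CL): 1:+B, 2:+C, 3:+C, 4:+C, 5:+C, 6:-C, 7:-C, 8:-C, 9:-C, 10:-B, 11:-C, 12:-B, 13:-B
Rule 4 (eight consecutive points on the same side of the centre line) is satisfied at point 13.

rule 4 at point 13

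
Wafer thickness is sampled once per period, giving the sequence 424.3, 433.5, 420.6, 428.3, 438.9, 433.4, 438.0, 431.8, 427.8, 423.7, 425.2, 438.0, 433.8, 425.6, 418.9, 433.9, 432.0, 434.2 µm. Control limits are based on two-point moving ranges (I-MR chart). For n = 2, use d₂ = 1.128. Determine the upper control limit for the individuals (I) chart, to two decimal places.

X̄ = (424.3 + 433.5 + 420.6 + 428.3 + 438.9 + 433.4 + 438.0 + 431.8 + 427.8 + 423.7 + 425.2 + 438.0 + 433.8 + 425.6 + 418.9 + 433.9 + 432.0 + 434.2) / 18 = 430.1056
Moving ranges: 9.2, 12.9, 7.7, 10.6, 5.5, 4.6, 6.2, 4.0, 4.1, 1.5, 12.8, 4.2, 8.2, 6.7, 15.0, 1.9, 2.2; M̄R̄ = 117.3000 / 17 = 6.9000
UCL = X̄ + 3·M̄R̄/d₂ = 430.1056 + 3 × 6.9000 / 1.128 = 448.4566

448.46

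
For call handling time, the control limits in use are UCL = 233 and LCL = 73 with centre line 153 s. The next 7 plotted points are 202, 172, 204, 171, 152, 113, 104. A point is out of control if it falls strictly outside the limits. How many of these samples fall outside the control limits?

0

All 7 points lie within [73, 233].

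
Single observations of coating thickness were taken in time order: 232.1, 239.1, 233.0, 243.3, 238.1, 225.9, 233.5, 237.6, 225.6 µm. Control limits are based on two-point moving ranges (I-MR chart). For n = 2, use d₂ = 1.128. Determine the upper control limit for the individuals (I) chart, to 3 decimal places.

X̄ = (232.1 + 239.1 + 233.0 + 243.3 + 238.1 + 225.9 + 233.5 + 237.6 + 225.6) / 9 = 234.2444
Moving ranges: 7.0, 6.1, 10.3, 5.2, 12.2, 7.6, 4.1, 12.0; M̄R̄ = 64.5000 / 8 = 8.0625
UCL = X̄ + 3·M̄R̄/d₂ = 234.2444 + 3 × 8.0625 / 1.128 = 255.6873

255.687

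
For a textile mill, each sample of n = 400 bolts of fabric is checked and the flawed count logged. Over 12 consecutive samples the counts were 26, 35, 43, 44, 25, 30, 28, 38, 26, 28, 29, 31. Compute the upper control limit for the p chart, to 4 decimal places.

p̄ = Σdᵢ / (k·n) = 383 / (12 × 400) = 0.07979
UCL = p̄ + 3·√(p̄(1−p̄)/n) = 0.07979 + 3 × √(0.07979×0.92021/400) = 0.07979 + 3 × 0.01355 = 0.12044

0.1204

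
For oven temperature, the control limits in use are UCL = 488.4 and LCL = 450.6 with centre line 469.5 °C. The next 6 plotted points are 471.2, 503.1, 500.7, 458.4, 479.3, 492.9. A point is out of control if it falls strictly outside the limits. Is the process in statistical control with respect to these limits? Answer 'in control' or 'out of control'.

Compare each point to [450.6, 488.4]: sample 2 = 503.1 > UCL; sample 3 = 500.7 > UCL; sample 6 = 492.9 > UCL.

out of control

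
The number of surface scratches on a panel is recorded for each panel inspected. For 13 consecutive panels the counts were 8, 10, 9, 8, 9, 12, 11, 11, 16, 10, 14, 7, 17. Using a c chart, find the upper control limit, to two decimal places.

20.84

c̄ = (8 + 10 + 9 + 8 + 9 + 12 + 11 + 11 + 16 + 10 + 14 + 7 + 17) / 13 = 142 / 13 = 10.9231
UCL = c̄ + 3√c̄ = 10.9231 + 3 × √10.9231 = 10.9231 + 3 × 3.3050 = 20.8381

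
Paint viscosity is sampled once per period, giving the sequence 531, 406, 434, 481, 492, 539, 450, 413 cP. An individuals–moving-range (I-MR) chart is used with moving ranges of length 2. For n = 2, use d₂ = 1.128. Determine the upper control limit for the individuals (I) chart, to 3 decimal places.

X̄ = (531 + 406 + 434 + 481 + 492 + 539 + 450 + 413) / 8 = 468.2500
Moving ranges: 125, 28, 47, 11, 47, 89, 37; M̄R̄ = 384.0000 / 7 = 54.8571
UCL = X̄ + 3·M̄R̄/d₂ = 468.2500 + 3 × 54.8571 / 1.128 = 614.1467

614.147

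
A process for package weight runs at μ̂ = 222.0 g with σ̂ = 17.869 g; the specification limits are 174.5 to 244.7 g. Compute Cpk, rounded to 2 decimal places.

Cpu = (USL − μ̂) / (3σ̂) = (244.7 − 222.0) / (3 × 17.869) = 0.4235; Cpl = (μ̂ − LSL) / (3σ̂) = (222.0 − 174.5) / (3 × 17.869) = 0.8861; Cpk = min(Cpu, Cpl) = 0.4235

0.42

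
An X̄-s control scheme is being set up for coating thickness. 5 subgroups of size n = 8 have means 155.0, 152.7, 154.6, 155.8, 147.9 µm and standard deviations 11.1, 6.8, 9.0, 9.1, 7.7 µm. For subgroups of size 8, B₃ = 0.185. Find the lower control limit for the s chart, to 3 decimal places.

1.617

s̄ = (11.1 + 6.8 + 9.0 + 9.1 + 7.7) / 5 = 8.7400
LCL_s = B₃·s̄ = 0.185 × 8.7400 = 1.6169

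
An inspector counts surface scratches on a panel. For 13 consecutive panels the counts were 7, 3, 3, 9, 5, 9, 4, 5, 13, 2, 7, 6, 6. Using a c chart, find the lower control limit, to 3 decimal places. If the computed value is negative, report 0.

c̄ = (7 + 3 + 3 + 9 + 5 + 9 + 4 + 5 + 13 + 2 + 7 + 6 + 6) / 13 = 79 / 13 = 6.0769
LCL = c̄ − 3√c̄ = 6.0769 − 3 × 2.4651 = -1.3185 → 0 (cannot be negative)

0.000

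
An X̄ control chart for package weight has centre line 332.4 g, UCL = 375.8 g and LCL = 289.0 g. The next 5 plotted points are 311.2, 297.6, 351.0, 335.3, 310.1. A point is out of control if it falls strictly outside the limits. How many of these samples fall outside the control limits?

All 5 points lie within [289.0, 375.8].

0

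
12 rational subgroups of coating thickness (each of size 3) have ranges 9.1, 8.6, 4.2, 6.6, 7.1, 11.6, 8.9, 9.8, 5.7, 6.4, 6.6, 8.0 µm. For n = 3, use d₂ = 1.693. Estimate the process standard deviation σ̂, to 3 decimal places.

4.558

R̄ = (9.1 + 8.6 + 4.2 + 6.6 + 7.1 + 11.6 + 8.9 + 9.8 + 5.7 + 6.4 + 6.6 + 8.0) / 12 = 7.7167
σ̂ = R̄ / d₂ = 7.7167 / 1.693 = 4.5580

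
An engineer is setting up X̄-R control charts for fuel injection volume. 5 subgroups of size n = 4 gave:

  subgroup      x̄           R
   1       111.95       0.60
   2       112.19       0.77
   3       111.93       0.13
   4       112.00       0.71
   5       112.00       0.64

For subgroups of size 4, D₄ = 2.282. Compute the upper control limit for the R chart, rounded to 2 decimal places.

1.30

R̄ = (0.60 + 0.77 + 0.13 + 0.71 + 0.64) / 5 = 2.8500 / 5 = 0.5700
UCL_R = D₄·R̄ = 2.282 × 0.5700 = 1.3007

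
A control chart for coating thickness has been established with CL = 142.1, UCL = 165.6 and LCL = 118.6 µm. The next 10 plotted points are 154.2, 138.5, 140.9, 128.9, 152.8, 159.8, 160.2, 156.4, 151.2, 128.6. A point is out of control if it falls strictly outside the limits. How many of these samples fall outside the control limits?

0

All 10 points lie within [118.6, 165.6].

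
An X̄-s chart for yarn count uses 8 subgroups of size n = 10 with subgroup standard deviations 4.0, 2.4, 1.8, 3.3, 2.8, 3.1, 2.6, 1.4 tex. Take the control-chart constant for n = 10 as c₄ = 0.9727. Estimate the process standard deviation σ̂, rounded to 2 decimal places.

s̄ = (4.0 + 2.4 + 1.8 + 3.3 + 2.8 + 3.1 + 2.6 + 1.4) / 8 = 2.6750
σ̂ = s̄ / c₄ = 2.6750 / 0.9727 = 2.7501

2.75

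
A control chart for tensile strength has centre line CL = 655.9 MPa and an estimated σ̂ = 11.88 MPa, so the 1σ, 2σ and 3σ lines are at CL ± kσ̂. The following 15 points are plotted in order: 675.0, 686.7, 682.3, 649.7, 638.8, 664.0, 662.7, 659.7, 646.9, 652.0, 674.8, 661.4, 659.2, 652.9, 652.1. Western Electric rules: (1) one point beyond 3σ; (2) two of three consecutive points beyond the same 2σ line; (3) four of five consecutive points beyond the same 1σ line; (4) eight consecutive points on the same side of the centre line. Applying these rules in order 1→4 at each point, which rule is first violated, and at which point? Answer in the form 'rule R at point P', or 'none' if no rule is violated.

rule 2 at point 3

Zone of each point (C = within 1σ̂, B = 1σ̂–2σ̂, A = 2σ̂–3σ̂, * = beyond 3σ̂; sign = side of CL): 1:+B, 2:+A, 3:+A, 4:-C, 5:-B, 6:+C, 7:+C, 8:+C, 9:-C, 10:-C, 11:+B, 12:+C, 13:+C, 14:-C, 15:-C
Rule 2 (two of three consecutive points beyond the same 2σ limit) is satisfied at point 3.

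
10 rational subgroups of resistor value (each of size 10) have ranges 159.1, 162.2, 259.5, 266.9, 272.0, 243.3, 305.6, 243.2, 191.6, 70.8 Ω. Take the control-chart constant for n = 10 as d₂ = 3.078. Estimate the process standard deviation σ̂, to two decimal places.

R̄ = (159.1 + 162.2 + 259.5 + 266.9 + 272.0 + 243.3 + 305.6 + 243.2 + 191.6 + 70.8) / 10 = 217.4200
σ̂ = R̄ / d₂ = 217.4200 / 3.078 = 70.6368

70.64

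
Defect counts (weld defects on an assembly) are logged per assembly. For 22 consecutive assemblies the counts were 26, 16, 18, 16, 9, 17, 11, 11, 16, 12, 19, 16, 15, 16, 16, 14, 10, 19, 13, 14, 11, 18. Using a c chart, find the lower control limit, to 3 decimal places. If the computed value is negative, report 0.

3.465

c̄ = (26 + 16 + 18 + 16 + 9 + 17 + 11 + 11 + 16 + 12 + 19 + 16 + 15 + 16 + 16 + 14 + 10 + 19 + 13 + 14 + 11 + 18) / 22 = 333 / 22 = 15.1364
LCL = c̄ − 3√c̄ = 15.1364 − 3 × 3.8905 = 3.4647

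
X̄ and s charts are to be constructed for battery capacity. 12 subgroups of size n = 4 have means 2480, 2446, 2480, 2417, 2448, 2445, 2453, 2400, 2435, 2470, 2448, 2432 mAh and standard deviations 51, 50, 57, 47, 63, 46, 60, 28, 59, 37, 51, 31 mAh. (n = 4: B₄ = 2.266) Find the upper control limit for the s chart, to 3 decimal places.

109.523

s̄ = (51 + 50 + 57 + 47 + 63 + 46 + 60 + 28 + 59 + 37 + 51 + 31) / 12 = 48.3333
UCL_s = B₄·s̄ = 2.266 × 48.3333 = 109.5233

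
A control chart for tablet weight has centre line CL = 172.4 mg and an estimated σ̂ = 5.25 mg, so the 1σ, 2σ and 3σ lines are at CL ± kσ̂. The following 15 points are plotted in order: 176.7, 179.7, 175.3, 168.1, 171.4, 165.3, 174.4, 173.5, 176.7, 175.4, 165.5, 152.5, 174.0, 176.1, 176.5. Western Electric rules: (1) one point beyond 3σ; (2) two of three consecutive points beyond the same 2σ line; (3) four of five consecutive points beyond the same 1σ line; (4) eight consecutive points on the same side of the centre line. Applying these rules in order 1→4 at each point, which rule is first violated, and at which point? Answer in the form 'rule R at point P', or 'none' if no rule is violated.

rule 1 at point 12

Zone of each point (C = within 1σ̂, B = 1σ̂–2σ̂, A = 2σ̂–3σ̂, * = beyond 3σ̂; sign = side of CL): 1:+C, 2:+B, 3:+C, 4:-C, 5:-C, 6:-B, 7:+C, 8:+C, 9:+C, 10:+C, 11:-B, 12:-*, 13:+C, 14:+C, 15:+C
Rule 1 (one point beyond the 3σ limits) is satisfied at point 12.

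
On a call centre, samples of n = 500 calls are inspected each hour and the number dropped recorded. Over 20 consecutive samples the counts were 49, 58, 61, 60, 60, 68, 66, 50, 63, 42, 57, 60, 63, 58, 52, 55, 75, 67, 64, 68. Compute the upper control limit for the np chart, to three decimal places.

p̄ = Σdᵢ / (k·n) = 1196 / (20 × 500) = 0.11960
UCL = np̄ + 3·√(np̄(1−p̄)) = 59.8000 + 3 × √(59.8000×0.88040) = 59.8000 + 3 × 7.2559 = 81.5677

81.568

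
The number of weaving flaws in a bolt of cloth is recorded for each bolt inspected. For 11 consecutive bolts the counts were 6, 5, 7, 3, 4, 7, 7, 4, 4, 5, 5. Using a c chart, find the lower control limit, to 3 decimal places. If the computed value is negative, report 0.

0.000

c̄ = (6 + 5 + 7 + 3 + 4 + 7 + 7 + 4 + 4 + 5 + 5) / 11 = 57 / 11 = 5.1818
LCL = c̄ − 3√c̄ = 5.1818 − 3 × 2.2764 = -1.6473 → 0 (cannot be negative)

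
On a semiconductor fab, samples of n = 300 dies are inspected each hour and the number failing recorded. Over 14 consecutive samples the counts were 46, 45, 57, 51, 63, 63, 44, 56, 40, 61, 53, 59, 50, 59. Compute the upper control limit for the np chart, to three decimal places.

73.227

p̄ = Σdᵢ / (k·n) = 747 / (14 × 300) = 0.17786
UCL = np̄ + 3·√(np̄(1−p̄)) = 53.3571 + 3 × √(53.3571×0.82214) = 53.3571 + 3 × 6.6232 = 73.2268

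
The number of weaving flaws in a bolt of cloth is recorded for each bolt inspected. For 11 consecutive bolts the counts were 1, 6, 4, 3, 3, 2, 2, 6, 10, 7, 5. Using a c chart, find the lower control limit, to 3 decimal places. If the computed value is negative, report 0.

c̄ = (1 + 6 + 4 + 3 + 3 + 2 + 2 + 6 + 10 + 7 + 5) / 11 = 49 / 11 = 4.4545
LCL = c̄ − 3√c̄ = 4.4545 − 3 × 2.1106 = -1.8772 → 0 (cannot be negative)

0.000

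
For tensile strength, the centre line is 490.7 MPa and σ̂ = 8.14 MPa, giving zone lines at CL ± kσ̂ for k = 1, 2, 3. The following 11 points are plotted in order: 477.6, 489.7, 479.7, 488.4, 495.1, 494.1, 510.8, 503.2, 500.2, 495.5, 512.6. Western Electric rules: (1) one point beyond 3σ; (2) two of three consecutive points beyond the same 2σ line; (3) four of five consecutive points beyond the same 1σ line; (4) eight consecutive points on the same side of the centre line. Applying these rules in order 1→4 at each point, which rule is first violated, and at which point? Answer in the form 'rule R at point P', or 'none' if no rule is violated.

Zone of each point (C = within 1σ̂, B = 1σ̂–2σ̂, A = 2σ̂–3σ̂, * = beyond 3σ̂; sign = side of CL): 1:-B, 2:-C, 3:-B, 4:-C, 5:+C, 6:+C, 7:+A, 8:+B, 9:+B, 10:+C, 11:+A
Rule 3 (four of five consecutive points beyond the same 1σ limit) is satisfied at point 11.

rule 3 at point 11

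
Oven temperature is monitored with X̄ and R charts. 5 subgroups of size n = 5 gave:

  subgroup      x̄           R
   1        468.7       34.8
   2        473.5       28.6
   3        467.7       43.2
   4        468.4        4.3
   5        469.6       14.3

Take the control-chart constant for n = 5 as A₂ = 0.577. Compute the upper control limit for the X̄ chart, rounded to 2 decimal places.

484.03

X̄̄ = (468.7 + 473.5 + 467.7 + 468.4 + 469.6) / 5 = 2347.9000 / 5 = 469.5800
R̄ = (34.8 + 28.6 + 43.2 + 4.3 + 14.3) / 5 = 125.2000 / 5 = 25.0400
UCL = X̄̄ + A₂·R̄ = 469.5800 + 0.577 × 25.0400 = 484.0281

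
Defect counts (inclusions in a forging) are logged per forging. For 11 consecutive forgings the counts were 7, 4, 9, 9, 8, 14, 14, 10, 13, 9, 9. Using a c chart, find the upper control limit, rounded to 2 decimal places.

18.95

c̄ = (7 + 4 + 9 + 9 + 8 + 14 + 14 + 10 + 13 + 9 + 9) / 11 = 106 / 11 = 9.6364
UCL = c̄ + 3√c̄ = 9.6364 + 3 × √9.6364 = 9.6364 + 3 × 3.1042 = 18.9491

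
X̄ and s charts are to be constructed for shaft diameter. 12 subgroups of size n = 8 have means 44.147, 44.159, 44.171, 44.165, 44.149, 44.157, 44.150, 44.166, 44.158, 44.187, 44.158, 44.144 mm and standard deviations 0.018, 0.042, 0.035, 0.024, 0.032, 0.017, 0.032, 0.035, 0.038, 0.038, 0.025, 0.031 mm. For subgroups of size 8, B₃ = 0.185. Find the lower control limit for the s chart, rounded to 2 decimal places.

s̄ = (0.018 + 0.042 + 0.035 + 0.024 + 0.032 + 0.017 + 0.032 + 0.035 + 0.038 + 0.038 + 0.025 + 0.031) / 12 = 0.0306
LCL_s = B₃·s̄ = 0.185 × 0.0306 = 0.0057

0.01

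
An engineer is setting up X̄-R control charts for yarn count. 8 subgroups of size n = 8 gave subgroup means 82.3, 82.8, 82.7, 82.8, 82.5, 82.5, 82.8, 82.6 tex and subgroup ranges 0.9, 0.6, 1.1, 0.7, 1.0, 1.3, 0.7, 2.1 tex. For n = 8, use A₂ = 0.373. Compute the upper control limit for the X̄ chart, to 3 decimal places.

X̄̄ = (82.3 + 82.8 + 82.7 + 82.8 + 82.5 + 82.5 + 82.8 + 82.6) / 8 = 661.0000 / 8 = 82.6250
R̄ = (0.9 + 0.6 + 1.1 + 0.7 + 1.0 + 1.3 + 0.7 + 2.1) / 8 = 8.4000 / 8 = 1.0500
UCL = X̄̄ + A₂·R̄ = 82.6250 + 0.373 × 1.0500 = 83.0166

83.017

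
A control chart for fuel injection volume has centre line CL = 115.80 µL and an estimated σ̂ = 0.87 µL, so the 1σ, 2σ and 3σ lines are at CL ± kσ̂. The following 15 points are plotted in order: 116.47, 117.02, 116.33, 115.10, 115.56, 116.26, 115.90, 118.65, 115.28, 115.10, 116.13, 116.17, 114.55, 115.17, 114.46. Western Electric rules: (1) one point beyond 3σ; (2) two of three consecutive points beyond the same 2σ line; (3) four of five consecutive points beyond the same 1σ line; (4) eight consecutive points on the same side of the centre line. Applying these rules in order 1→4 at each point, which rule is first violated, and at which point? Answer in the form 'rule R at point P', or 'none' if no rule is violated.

Zone of each point (C = within 1σ̂, B = 1σ̂–2σ̂, A = 2σ̂–3σ̂, * = beyond 3σ̂; sign = side of CL): 1:+C, 2:+B, 3:+C, 4:-C, 5:-C, 6:+C, 7:+C, 8:+*, 9:-C, 10:-C, 11:+C, 12:+C, 13:-B, 14:-C, 15:-B
Rule 1 (one point beyond the 3σ limits) is satisfied at point 8.

rule 1 at point 8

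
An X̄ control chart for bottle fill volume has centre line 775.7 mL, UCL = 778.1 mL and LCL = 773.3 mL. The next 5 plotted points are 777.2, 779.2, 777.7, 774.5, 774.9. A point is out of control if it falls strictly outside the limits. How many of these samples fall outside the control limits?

1

Compare each point to [773.3, 778.1]: sample 2 = 779.2 > UCL.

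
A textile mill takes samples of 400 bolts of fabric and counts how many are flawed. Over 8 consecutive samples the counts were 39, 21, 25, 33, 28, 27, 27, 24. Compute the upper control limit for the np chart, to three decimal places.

43.309

p̄ = Σdᵢ / (k·n) = 224 / (8 × 400) = 0.07000
UCL = np̄ + 3·√(np̄(1−p̄)) = 28.0000 + 3 × √(28.0000×0.93000) = 28.0000 + 3 × 5.1029 = 43.3088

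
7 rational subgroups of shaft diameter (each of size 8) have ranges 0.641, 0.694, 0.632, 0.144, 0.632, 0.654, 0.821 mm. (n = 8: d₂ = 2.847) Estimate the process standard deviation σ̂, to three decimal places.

R̄ = (0.641 + 0.694 + 0.632 + 0.144 + 0.632 + 0.654 + 0.821) / 7 = 0.6026
σ̂ = R̄ / d₂ = 0.6026 / 2.847 = 0.2117

0.212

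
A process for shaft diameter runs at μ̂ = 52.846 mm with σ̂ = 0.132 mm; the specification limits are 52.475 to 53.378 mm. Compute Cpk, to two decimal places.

0.94

Cpu = (USL − μ̂) / (3σ̂) = (53.378 − 52.846) / (3 × 0.132) = 1.3434; Cpl = (μ̂ − LSL) / (3σ̂) = (52.846 − 52.475) / (3 × 0.132) = 0.9369; Cpk = min(Cpu, Cpl) = 0.9369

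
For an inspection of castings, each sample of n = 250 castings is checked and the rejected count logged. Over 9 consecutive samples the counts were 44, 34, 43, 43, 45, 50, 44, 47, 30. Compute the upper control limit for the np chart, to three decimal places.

p̄ = Σdᵢ / (k·n) = 380 / (9 × 250) = 0.16889
UCL = np̄ + 3·√(np̄(1−p̄)) = 42.2222 + 3 × √(42.2222×0.83111) = 42.2222 + 3 × 5.9238 = 59.9936

59.994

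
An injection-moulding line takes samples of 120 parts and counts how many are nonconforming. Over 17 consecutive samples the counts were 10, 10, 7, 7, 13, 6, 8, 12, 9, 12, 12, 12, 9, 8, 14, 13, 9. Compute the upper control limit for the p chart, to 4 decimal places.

p̄ = Σdᵢ / (k·n) = 171 / (17 × 120) = 0.08382
UCL = p̄ + 3·√(p̄(1−p̄)/n) = 0.08382 + 3 × √(0.08382×0.91618/120) = 0.08382 + 3 × 0.02530 = 0.15972

0.1597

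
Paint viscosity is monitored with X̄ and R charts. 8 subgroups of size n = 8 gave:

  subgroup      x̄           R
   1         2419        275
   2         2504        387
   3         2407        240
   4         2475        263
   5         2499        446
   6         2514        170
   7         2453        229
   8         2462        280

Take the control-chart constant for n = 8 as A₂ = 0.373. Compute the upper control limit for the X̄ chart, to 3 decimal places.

2573.396

X̄̄ = (2419 + 2504 + 2407 + 2475 + 2499 + 2514 + 2453 + 2462) / 8 = 19733.0000 / 8 = 2466.6250
R̄ = (275 + 387 + 240 + 263 + 446 + 170 + 229 + 280) / 8 = 2290.0000 / 8 = 286.2500
UCL = X̄̄ + A₂·R̄ = 2466.6250 + 0.373 × 286.2500 = 2573.3962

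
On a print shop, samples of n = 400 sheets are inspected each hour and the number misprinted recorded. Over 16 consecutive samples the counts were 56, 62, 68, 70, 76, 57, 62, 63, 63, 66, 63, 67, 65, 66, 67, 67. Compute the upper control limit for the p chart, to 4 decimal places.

0.2175

p̄ = Σdᵢ / (k·n) = 1038 / (16 × 400) = 0.16219
UCL = p̄ + 3·√(p̄(1−p̄)/n) = 0.16219 + 3 × √(0.16219×0.83781/400) = 0.16219 + 3 × 0.01843 = 0.21748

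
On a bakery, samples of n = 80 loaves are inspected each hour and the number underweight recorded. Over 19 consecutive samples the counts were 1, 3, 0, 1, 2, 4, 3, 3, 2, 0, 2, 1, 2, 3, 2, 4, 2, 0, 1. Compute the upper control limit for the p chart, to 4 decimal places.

0.0747

p̄ = Σdᵢ / (k·n) = 36 / (19 × 80) = 0.02368
UCL = p̄ + 3·√(p̄(1−p̄)/n) = 0.02368 + 3 × √(0.02368×0.97632/80) = 0.02368 + 3 × 0.01700 = 0.07469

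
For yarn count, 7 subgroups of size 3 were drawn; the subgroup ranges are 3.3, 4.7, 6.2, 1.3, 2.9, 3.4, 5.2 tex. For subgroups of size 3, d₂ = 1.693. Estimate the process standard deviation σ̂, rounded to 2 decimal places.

2.28

R̄ = (3.3 + 4.7 + 6.2 + 1.3 + 2.9 + 3.4 + 5.2) / 7 = 3.8571
σ̂ = R̄ / d₂ = 3.8571 / 1.693 = 2.2783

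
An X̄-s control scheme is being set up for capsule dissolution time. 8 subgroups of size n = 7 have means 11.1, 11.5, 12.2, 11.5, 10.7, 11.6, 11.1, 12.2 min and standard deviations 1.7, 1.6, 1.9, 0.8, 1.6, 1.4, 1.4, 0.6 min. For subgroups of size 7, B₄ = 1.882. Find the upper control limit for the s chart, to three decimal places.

s̄ = (1.7 + 1.6 + 1.9 + 0.8 + 1.6 + 1.4 + 1.4 + 0.6) / 8 = 1.3750
UCL_s = B₄·s̄ = 1.882 × 1.3750 = 2.5877

2.588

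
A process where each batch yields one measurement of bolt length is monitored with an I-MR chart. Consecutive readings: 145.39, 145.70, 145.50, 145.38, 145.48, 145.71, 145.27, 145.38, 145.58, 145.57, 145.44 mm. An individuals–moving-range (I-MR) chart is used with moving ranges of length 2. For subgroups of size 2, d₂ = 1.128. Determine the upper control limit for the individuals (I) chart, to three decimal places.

X̄ = (145.39 + 145.70 + 145.50 + 145.38 + 145.48 + 145.71 + 145.27 + 145.38 + 145.58 + 145.57 + 145.44) / 11 = 145.4909
Moving ranges: 0.31, 0.20, 0.12, 0.10, 0.23, 0.44, 0.11, 0.20, 0.01, 0.13; M̄R̄ = 1.8500 / 10 = 0.1850
UCL = X̄ + 3·M̄R̄/d₂ = 145.4909 + 3 × 0.1850 / 1.128 = 145.9829

145.983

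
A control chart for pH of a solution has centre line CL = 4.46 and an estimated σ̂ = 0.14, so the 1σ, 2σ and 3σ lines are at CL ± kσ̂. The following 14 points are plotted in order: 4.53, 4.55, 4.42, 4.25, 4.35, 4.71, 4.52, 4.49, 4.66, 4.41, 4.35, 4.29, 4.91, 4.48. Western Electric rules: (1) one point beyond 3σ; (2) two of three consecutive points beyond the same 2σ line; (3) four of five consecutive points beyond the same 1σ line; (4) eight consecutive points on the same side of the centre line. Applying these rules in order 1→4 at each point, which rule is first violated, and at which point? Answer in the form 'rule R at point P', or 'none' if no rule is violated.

rule 1 at point 13

Zone of each point (C = within 1σ̂, B = 1σ̂–2σ̂, A = 2σ̂–3σ̂, * = beyond 3σ̂; sign = side of CL): 1:+C, 2:+C, 3:-C, 4:-B, 5:-C, 6:+B, 7:+C, 8:+C, 9:+B, 10:-C, 11:-C, 12:-B, 13:+*, 14:+C
Rule 1 (one point beyond the 3σ limits) is satisfied at point 13.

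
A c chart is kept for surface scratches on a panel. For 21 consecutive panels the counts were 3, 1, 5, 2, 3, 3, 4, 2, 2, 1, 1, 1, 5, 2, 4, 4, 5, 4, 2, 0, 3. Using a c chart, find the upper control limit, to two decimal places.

c̄ = (3 + 1 + 5 + 2 + 3 + 3 + 4 + 2 + 2 + 1 + 1 + 1 + 5 + 2 + 4 + 4 + 5 + 4 + 2 + 0 + 3) / 21 = 57 / 21 = 2.7143
UCL = c̄ + 3√c̄ = 2.7143 + 3 × √2.7143 = 2.7143 + 3 × 1.6475 = 7.6568

7.66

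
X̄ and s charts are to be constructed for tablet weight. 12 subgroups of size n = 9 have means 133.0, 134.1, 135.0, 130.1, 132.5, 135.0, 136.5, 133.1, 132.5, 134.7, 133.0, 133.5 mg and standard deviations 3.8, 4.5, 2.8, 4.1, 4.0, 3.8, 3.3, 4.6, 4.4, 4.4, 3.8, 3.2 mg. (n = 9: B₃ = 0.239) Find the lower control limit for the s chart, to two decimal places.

s̄ = (3.8 + 4.5 + 2.8 + 4.1 + 4.0 + 3.8 + 3.3 + 4.6 + 4.4 + 4.4 + 3.8 + 3.2) / 12 = 3.8917
LCL_s = B₃·s̄ = 0.239 × 3.8917 = 0.9301

0.93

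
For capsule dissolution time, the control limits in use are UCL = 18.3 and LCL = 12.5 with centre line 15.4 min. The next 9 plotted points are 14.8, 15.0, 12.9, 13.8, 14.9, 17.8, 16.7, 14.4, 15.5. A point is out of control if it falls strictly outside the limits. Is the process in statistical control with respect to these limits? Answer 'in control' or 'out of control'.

All 9 points lie within [12.5, 18.3].

in control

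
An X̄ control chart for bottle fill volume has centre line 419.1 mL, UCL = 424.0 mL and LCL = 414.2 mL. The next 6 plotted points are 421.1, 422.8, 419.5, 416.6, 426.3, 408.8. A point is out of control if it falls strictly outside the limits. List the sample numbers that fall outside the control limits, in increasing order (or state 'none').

5, 6

Compare each point to [414.2, 424.0]: sample 5 = 426.3 > UCL; sample 6 = 408.8 < LCL.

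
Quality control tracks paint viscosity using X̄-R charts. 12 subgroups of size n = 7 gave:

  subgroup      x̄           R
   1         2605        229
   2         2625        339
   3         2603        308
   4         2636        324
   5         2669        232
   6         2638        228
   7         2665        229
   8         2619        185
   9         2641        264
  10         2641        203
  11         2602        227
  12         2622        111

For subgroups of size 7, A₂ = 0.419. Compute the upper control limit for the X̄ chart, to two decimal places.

2731.03

X̄̄ = (2605 + 2625 + 2603 + 2636 + 2669 + 2638 + 2665 + 2619 + 2641 + 2641 + 2602 + 2622) / 12 = 31566.0000 / 12 = 2630.5000
R̄ = (229 + 339 + 308 + 324 + 232 + 228 + 229 + 185 + 264 + 203 + 227 + 111) / 12 = 2879.0000 / 12 = 239.9167
UCL = X̄̄ + A₂·R̄ = 2630.5000 + 0.419 × 239.9167 = 2731.0251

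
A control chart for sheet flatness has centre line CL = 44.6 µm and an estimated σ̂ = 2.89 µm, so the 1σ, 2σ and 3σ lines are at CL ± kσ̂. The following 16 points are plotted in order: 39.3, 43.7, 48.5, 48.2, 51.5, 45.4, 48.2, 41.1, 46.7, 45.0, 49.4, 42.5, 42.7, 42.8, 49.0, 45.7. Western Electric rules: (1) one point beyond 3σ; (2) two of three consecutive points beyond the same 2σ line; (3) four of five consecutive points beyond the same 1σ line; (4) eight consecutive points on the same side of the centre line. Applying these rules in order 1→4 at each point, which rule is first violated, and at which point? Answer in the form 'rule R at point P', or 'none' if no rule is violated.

Zone of each point (C = within 1σ̂, B = 1σ̂–2σ̂, A = 2σ̂–3σ̂, * = beyond 3σ̂; sign = side of CL): 1:-B, 2:-C, 3:+B, 4:+B, 5:+A, 6:+C, 7:+B, 8:-B, 9:+C, 10:+C, 11:+B, 12:-C, 13:-C, 14:-C, 15:+B, 16:+C
Rule 3 (four of five consecutive points beyond the same 1σ limit) is satisfied at point 7.

rule 3 at point 7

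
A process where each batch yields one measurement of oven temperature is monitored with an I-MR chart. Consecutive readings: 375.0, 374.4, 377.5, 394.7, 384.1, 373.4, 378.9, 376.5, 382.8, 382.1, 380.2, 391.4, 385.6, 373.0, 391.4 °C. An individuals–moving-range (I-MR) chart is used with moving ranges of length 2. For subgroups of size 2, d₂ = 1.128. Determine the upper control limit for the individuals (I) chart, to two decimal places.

X̄ = (375.0 + 374.4 + 377.5 + 394.7 + 384.1 + 373.4 + 378.9 + 376.5 + 382.8 + 382.1 + 380.2 + 391.4 + 385.6 + 373.0 + 391.4) / 15 = 381.4000
Moving ranges: 0.6, 3.1, 17.2, 10.6, 10.7, 5.5, 2.4, 6.3, 0.7, 1.9, 11.2, 5.8, 12.6, 18.4; M̄R̄ = 107.0000 / 14 = 7.6429
UCL = X̄ + 3·M̄R̄/d₂ = 381.4000 + 3 × 7.6429 / 1.128 = 401.7267

401.73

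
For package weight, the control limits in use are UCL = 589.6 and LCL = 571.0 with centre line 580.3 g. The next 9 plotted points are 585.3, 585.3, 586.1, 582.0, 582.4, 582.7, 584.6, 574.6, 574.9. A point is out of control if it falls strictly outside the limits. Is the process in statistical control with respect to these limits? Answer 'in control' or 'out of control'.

All 9 points lie within [571.0, 589.6].

in control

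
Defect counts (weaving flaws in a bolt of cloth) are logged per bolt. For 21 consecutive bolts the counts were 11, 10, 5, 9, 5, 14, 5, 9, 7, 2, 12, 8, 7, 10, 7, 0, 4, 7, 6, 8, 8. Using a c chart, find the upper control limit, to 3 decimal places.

15.457

c̄ = (11 + 10 + 5 + 9 + 5 + 14 + 5 + 9 + 7 + 2 + 12 + 8 + 7 + 10 + 7 + 0 + 4 + 7 + 6 + 8 + 8) / 21 = 154 / 21 = 7.3333
UCL = c̄ + 3√c̄ = 7.3333 + 3 × √7.3333 = 7.3333 + 3 × 2.7080 = 15.4574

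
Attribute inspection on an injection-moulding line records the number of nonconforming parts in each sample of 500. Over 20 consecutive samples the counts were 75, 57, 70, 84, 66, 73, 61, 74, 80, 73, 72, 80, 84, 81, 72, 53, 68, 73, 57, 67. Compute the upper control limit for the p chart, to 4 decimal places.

0.1888

p̄ = Σdᵢ / (k·n) = 1420 / (20 × 500) = 0.14200
UCL = p̄ + 3·√(p̄(1−p̄)/n) = 0.14200 + 3 × √(0.14200×0.85800/500) = 0.14200 + 3 × 0.01561 = 0.18883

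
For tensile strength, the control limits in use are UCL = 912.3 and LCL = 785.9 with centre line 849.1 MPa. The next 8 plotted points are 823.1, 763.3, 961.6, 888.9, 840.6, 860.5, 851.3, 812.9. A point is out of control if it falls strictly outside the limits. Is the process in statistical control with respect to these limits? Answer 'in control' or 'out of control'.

out of control

Compare each point to [785.9, 912.3]: sample 2 = 763.3 < LCL; sample 3 = 961.6 > UCL.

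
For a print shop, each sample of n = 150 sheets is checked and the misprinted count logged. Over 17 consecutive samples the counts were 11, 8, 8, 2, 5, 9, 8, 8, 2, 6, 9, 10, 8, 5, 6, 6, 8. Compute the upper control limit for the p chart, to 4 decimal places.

p̄ = Σdᵢ / (k·n) = 119 / (17 × 150) = 0.04667
UCL = p̄ + 3·√(p̄(1−p̄)/n) = 0.04667 + 3 × √(0.04667×0.95333/150) = 0.04667 + 3 × 0.01722 = 0.09833

0.0983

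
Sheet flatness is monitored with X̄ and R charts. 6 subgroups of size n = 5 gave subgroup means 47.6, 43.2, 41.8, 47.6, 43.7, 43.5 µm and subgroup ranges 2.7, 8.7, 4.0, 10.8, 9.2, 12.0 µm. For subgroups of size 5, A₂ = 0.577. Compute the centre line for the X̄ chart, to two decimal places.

X̄̄ = (47.6 + 43.2 + 41.8 + 47.6 + 43.7 + 43.5) / 6 = 267.4000 / 6 = 44.5667
CL = X̄̄ = 44.5667

44.57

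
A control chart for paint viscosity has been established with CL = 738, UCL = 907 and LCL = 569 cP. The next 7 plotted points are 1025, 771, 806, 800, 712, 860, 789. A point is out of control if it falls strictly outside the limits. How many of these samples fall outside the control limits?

1

Compare each point to [569, 907]: sample 1 = 1025 > UCL.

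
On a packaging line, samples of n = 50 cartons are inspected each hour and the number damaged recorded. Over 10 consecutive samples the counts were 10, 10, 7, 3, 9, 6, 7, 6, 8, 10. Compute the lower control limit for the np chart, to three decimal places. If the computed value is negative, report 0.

0.000

p̄ = Σdᵢ / (k·n) = 76 / (10 × 50) = 0.15200
LCL = np̄ − 3·√(np̄(1−p̄)) = 7.6000 − 3 × 2.5387 = -0.0160 → 0 (negative, so LCL = 0)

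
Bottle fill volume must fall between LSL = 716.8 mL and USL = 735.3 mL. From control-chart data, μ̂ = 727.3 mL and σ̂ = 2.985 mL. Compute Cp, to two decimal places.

1.03

Cp = (USL − LSL) / (6σ̂) = (735.3 − 716.8) / (6 × 2.985) = 18.5000 / 17.9100 = 1.0329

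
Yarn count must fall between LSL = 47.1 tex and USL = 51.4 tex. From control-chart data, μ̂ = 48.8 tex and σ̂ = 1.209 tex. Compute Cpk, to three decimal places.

0.469

Cpu = (USL − μ̂) / (3σ̂) = (51.4 − 48.8) / (3 × 1.209) = 0.7168; Cpl = (μ̂ − LSL) / (3σ̂) = (48.8 − 47.1) / (3 × 1.209) = 0.4687; Cpk = min(Cpu, Cpl) = 0.4687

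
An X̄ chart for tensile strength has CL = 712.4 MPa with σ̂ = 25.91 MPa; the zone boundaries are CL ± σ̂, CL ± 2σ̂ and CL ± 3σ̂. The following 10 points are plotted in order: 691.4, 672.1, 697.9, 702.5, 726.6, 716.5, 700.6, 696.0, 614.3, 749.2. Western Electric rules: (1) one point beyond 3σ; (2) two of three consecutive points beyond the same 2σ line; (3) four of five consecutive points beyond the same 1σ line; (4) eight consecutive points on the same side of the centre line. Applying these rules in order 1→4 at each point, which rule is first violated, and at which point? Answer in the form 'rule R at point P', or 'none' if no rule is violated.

Zone of each point (C = within 1σ̂, B = 1σ̂–2σ̂, A = 2σ̂–3σ̂, * = beyond 3σ̂; sign = side of CL): 1:-C, 2:-B, 3:-C, 4:-C, 5:+C, 6:+C, 7:-C, 8:-C, 9:-*, 10:+B
Rule 1 (one point beyond the 3σ limits) is satisfied at point 9.

rule 1 at point 9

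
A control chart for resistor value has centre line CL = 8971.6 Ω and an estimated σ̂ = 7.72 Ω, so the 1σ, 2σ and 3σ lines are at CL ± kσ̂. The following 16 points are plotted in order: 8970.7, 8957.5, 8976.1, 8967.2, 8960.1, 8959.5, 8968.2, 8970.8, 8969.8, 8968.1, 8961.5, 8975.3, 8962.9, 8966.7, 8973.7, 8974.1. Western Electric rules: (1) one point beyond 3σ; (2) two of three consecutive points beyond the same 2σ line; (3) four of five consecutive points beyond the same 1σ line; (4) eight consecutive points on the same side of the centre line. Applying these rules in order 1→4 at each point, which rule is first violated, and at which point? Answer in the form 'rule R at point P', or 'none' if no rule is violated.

rule 4 at point 11

Zone of each point (C = within 1σ̂, B = 1σ̂–2σ̂, A = 2σ̂–3σ̂, * = beyond 3σ̂; sign = side of CL): 1:-C, 2:-B, 3:+C, 4:-C, 5:-B, 6:-B, 7:-C, 8:-C, 9:-C, 10:-C, 11:-B, 12:+C, 13:-B, 14:-C, 15:+C, 16:+C
Rule 4 (eight consecutive points on the same side of the centre line) is satisfied at point 11.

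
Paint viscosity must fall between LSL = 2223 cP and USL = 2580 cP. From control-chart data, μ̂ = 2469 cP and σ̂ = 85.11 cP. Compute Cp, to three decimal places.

Cp = (USL − LSL) / (6σ̂) = (2580 − 2223) / (6 × 85.11) = 357.0000 / 510.6600 = 0.6991

0.699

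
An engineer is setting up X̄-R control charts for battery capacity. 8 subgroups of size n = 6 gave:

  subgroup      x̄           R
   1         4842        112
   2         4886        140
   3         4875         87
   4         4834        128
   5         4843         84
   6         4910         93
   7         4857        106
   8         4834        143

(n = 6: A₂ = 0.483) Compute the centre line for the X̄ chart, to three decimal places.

X̄̄ = (4842 + 4886 + 4875 + 4834 + 4843 + 4910 + 4857 + 4834) / 8 = 38881.0000 / 8 = 4860.1250
CL = X̄̄ = 4860.1250

4860.125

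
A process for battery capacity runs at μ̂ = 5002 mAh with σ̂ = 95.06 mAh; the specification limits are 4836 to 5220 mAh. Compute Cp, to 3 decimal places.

0.673

Cp = (USL − LSL) / (6σ̂) = (5220 − 4836) / (6 × 95.06) = 384.0000 / 570.3600 = 0.6733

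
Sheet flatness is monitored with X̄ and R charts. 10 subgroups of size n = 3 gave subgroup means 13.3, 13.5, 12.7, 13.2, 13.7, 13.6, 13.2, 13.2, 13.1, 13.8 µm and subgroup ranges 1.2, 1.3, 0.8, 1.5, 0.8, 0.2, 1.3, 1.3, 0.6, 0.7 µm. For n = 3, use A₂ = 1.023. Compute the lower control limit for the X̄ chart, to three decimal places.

X̄̄ = (13.3 + 13.5 + 12.7 + 13.2 + 13.7 + 13.6 + 13.2 + 13.2 + 13.1 + 13.8) / 10 = 133.3000 / 10 = 13.3300
R̄ = (1.2 + 1.3 + 0.8 + 1.5 + 0.8 + 0.2 + 1.3 + 1.3 + 0.6 + 0.7) / 10 = 9.7000 / 10 = 0.9700
LCL = X̄̄ − A₂·R̄ = 13.3300 − 1.023 × 0.9700 = 12.3377

12.338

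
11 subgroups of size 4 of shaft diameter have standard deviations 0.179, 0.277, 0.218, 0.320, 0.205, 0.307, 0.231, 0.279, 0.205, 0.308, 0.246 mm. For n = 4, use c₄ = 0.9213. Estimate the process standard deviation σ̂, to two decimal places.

0.27

s̄ = (0.179 + 0.277 + 0.218 + 0.320 + 0.205 + 0.307 + 0.231 + 0.279 + 0.205 + 0.308 + 0.246) / 11 = 0.2523
σ̂ = s̄ / c₄ = 0.2523 / 0.9213 = 0.2738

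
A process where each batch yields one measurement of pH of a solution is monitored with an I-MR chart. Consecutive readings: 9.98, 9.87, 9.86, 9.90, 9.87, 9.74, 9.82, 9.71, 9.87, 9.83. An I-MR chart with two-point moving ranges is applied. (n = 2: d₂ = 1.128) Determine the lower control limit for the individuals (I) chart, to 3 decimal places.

9.635

X̄ = (9.98 + 9.87 + 9.86 + 9.90 + 9.87 + 9.74 + 9.82 + 9.71 + 9.87 + 9.83) / 10 = 9.8450
Moving ranges: 0.11, 0.01, 0.04, 0.03, 0.13, 0.08, 0.11, 0.16, 0.04; M̄R̄ = 0.7100 / 9 = 0.0789
LCL = X̄ − 3·M̄R̄/d₂ = 9.8450 − 3 × 0.0789 / 1.128 = 9.6352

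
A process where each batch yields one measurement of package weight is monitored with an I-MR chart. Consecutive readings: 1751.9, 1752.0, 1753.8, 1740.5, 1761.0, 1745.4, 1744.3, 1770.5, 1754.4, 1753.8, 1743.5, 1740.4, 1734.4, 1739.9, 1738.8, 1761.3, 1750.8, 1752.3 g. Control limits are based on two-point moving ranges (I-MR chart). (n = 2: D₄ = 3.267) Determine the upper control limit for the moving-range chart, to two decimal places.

Moving ranges: 0.1, 1.8, 13.3, 20.5, 15.6, 1.1, 26.2, 16.1, 0.6, 10.3, 3.1, 6.0, 5.5, 1.1, 22.5, 10.5, 1.5; M̄R̄ = 155.8000 / 17 = 9.1647
UCL_MR = D₄·M̄R̄ = 3.267 × 9.1647 = 29.9411

29.94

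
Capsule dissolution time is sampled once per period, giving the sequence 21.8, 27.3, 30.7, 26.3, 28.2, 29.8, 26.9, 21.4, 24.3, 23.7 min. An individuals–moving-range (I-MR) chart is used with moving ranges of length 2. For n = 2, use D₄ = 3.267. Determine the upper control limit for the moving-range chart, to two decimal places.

10.42

Moving ranges: 5.5, 3.4, 4.4, 1.9, 1.6, 2.9, 5.5, 2.9, 0.6; M̄R̄ = 28.7000 / 9 = 3.1889
UCL_MR = D₄·M̄R̄ = 3.267 × 3.1889 = 10.4181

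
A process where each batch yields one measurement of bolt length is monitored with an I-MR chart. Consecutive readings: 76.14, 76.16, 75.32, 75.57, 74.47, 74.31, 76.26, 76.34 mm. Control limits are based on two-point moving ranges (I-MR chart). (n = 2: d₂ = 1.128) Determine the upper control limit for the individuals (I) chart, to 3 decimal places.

77.243

X̄ = (76.14 + 76.16 + 75.32 + 75.57 + 74.47 + 74.31 + 76.26 + 76.34) / 8 = 75.5712
Moving ranges: 0.02, 0.84, 0.25, 1.10, 0.16, 1.95, 0.08; M̄R̄ = 4.4000 / 7 = 0.6286
UCL = X̄ + 3·M̄R̄/d₂ = 75.5712 + 3 × 0.6286 / 1.128 = 77.2430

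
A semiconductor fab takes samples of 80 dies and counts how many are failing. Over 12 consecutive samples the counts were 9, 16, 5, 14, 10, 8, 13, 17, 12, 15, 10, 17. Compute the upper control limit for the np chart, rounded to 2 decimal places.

21.80

p̄ = Σdᵢ / (k·n) = 146 / (12 × 80) = 0.15208
UCL = np̄ + 3·√(np̄(1−p̄)) = 12.1667 + 3 × √(12.1667×0.84792) = 12.1667 + 3 × 3.2119 = 21.8024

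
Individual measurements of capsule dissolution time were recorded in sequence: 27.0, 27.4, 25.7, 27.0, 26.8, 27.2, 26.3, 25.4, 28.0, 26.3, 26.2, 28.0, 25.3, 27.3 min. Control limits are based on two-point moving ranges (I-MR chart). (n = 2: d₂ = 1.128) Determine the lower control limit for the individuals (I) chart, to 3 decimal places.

X̄ = (27.0 + 27.4 + 25.7 + 27.0 + 26.8 + 27.2 + 26.3 + 25.4 + 28.0 + 26.3 + 26.2 + 28.0 + 25.3 + 27.3) / 14 = 26.7071
Moving ranges: 0.4, 1.7, 1.3, 0.2, 0.4, 0.9, 0.9, 2.6, 1.7, 0.1, 1.8, 2.7, 2.0; M̄R̄ = 16.7000 / 13 = 1.2846
LCL = X̄ − 3·M̄R̄/d₂ = 26.7071 − 3 × 1.2846 / 1.128 = 23.2906

23.291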